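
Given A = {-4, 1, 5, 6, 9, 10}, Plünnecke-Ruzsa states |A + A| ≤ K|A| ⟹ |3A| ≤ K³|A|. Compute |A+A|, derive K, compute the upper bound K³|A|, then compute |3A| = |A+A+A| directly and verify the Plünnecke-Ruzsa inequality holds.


|A| = 6.
Step 1: Compute A + A by enumerating all 36 pairs.
A + A = {-8, -3, 1, 2, 5, 6, 7, 10, 11, 12, 14, 15, 16, 18, 19, 20}, so |A + A| = 16.
Step 2: Doubling constant K = |A + A|/|A| = 16/6 = 16/6 ≈ 2.6667.
Step 3: Plünnecke-Ruzsa gives |3A| ≤ K³·|A| = (2.6667)³ · 6 ≈ 113.7778.
Step 4: Compute 3A = A + A + A directly by enumerating all triples (a,b,c) ∈ A³; |3A| = 31.
Step 5: Check 31 ≤ 113.7778? Yes ✓.

K = 16/6, Plünnecke-Ruzsa bound K³|A| ≈ 113.7778, |3A| = 31, inequality holds.


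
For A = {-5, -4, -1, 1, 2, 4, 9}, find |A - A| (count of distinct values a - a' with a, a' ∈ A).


A - A = {a - a' : a, a' ∈ A}; |A| = 7.
Bounds: 2|A|-1 ≤ |A - A| ≤ |A|² - |A| + 1, i.e. 13 ≤ |A - A| ≤ 43.
Note: 0 ∈ A - A always (from a - a). The set is symmetric: if d ∈ A - A then -d ∈ A - A.
Enumerate nonzero differences d = a - a' with a > a' (then include -d):
Positive differences: {1, 2, 3, 4, 5, 6, 7, 8, 9, 10, 13, 14}
Full difference set: {0} ∪ (positive diffs) ∪ (negative diffs).
|A - A| = 1 + 2·12 = 25 (matches direct enumeration: 25).

|A - A| = 25


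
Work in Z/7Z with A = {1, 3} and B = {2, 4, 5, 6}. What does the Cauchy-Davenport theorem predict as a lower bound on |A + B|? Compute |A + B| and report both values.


Cauchy-Davenport: |A + B| ≥ min(p, |A| + |B| - 1) for A, B nonempty in Z/pZ.
|A| = 2, |B| = 4, p = 7.
CD lower bound = min(7, 2 + 4 - 1) = min(7, 5) = 5.
Compute A + B mod 7 directly:
a = 1: 1+2=3, 1+4=5, 1+5=6, 1+6=0
a = 3: 3+2=5, 3+4=0, 3+5=1, 3+6=2
A + B = {0, 1, 2, 3, 5, 6}, so |A + B| = 6.
Verify: 6 ≥ 5? Yes ✓.

CD lower bound = 5, actual |A + B| = 6.


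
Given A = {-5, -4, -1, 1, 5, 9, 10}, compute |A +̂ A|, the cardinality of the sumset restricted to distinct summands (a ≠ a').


Restricted sumset: A +̂ A = {a + a' : a ∈ A, a' ∈ A, a ≠ a'}.
Equivalently, take A + A and drop any sum 2a that is achievable ONLY as a + a for a ∈ A (i.e. sums representable only with equal summands).
Enumerate pairs (a, a') with a < a' (symmetric, so each unordered pair gives one sum; this covers all a ≠ a'):
  -5 + -4 = -9
  -5 + -1 = -6
  -5 + 1 = -4
  -5 + 5 = 0
  -5 + 9 = 4
  -5 + 10 = 5
  -4 + -1 = -5
  -4 + 1 = -3
  -4 + 5 = 1
  -4 + 9 = 5
  -4 + 10 = 6
  -1 + 1 = 0
  -1 + 5 = 4
  -1 + 9 = 8
  -1 + 10 = 9
  1 + 5 = 6
  1 + 9 = 10
  1 + 10 = 11
  5 + 9 = 14
  5 + 10 = 15
  9 + 10 = 19
Collected distinct sums: {-9, -6, -5, -4, -3, 0, 1, 4, 5, 6, 8, 9, 10, 11, 14, 15, 19}
|A +̂ A| = 17
(Reference bound: |A +̂ A| ≥ 2|A| - 3 for |A| ≥ 2, with |A| = 7 giving ≥ 11.)

|A +̂ A| = 17


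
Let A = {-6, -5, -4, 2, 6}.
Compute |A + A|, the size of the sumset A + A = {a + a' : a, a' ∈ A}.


A + A = {a + a' : a, a' ∈ A}; |A| = 5.
General bounds: 2|A| - 1 ≤ |A + A| ≤ |A|(|A|+1)/2, i.e. 9 ≤ |A + A| ≤ 15.
Lower bound 2|A|-1 is attained iff A is an arithmetic progression.
Enumerate sums a + a' for a ≤ a' (symmetric, so this suffices):
a = -6: -6+-6=-12, -6+-5=-11, -6+-4=-10, -6+2=-4, -6+6=0
a = -5: -5+-5=-10, -5+-4=-9, -5+2=-3, -5+6=1
a = -4: -4+-4=-8, -4+2=-2, -4+6=2
a = 2: 2+2=4, 2+6=8
a = 6: 6+6=12
Distinct sums: {-12, -11, -10, -9, -8, -4, -3, -2, 0, 1, 2, 4, 8, 12}
|A + A| = 14

|A + A| = 14


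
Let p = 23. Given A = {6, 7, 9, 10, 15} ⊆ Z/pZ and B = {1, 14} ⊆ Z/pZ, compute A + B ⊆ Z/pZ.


Work in Z/23Z: reduce every sum a + b modulo 23.
Enumerate all 10 pairs:
a = 6: 6+1=7, 6+14=20
a = 7: 7+1=8, 7+14=21
a = 9: 9+1=10, 9+14=0
a = 10: 10+1=11, 10+14=1
a = 15: 15+1=16, 15+14=6
Distinct residues collected: {0, 1, 6, 7, 8, 10, 11, 16, 20, 21}
|A + B| = 10 (out of 23 total residues).

A + B = {0, 1, 6, 7, 8, 10, 11, 16, 20, 21}


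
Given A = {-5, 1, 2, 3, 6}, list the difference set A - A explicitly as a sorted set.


A - A = {a - a' : a, a' ∈ A}.
Compute a - a' for each ordered pair (a, a'):
a = -5: -5--5=0, -5-1=-6, -5-2=-7, -5-3=-8, -5-6=-11
a = 1: 1--5=6, 1-1=0, 1-2=-1, 1-3=-2, 1-6=-5
a = 2: 2--5=7, 2-1=1, 2-2=0, 2-3=-1, 2-6=-4
a = 3: 3--5=8, 3-1=2, 3-2=1, 3-3=0, 3-6=-3
a = 6: 6--5=11, 6-1=5, 6-2=4, 6-3=3, 6-6=0
Collecting distinct values (and noting 0 appears from a-a):
A - A = {-11, -8, -7, -6, -5, -4, -3, -2, -1, 0, 1, 2, 3, 4, 5, 6, 7, 8, 11}
|A - A| = 19

A - A = {-11, -8, -7, -6, -5, -4, -3, -2, -1, 0, 1, 2, 3, 4, 5, 6, 7, 8, 11}


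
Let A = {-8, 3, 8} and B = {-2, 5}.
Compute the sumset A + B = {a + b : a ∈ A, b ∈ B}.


A + B = {a + b : a ∈ A, b ∈ B}.
Enumerate all |A|·|B| = 3·2 = 6 pairs (a, b) and collect distinct sums.
a = -8: -8+-2=-10, -8+5=-3
a = 3: 3+-2=1, 3+5=8
a = 8: 8+-2=6, 8+5=13
Collecting distinct sums: A + B = {-10, -3, 1, 6, 8, 13}
|A + B| = 6

A + B = {-10, -3, 1, 6, 8, 13}


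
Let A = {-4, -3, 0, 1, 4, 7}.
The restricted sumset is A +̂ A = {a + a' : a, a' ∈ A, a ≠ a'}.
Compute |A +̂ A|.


Restricted sumset: A +̂ A = {a + a' : a ∈ A, a' ∈ A, a ≠ a'}.
Equivalently, take A + A and drop any sum 2a that is achievable ONLY as a + a for a ∈ A (i.e. sums representable only with equal summands).
Enumerate pairs (a, a') with a < a' (symmetric, so each unordered pair gives one sum; this covers all a ≠ a'):
  -4 + -3 = -7
  -4 + 0 = -4
  -4 + 1 = -3
  -4 + 4 = 0
  -4 + 7 = 3
  -3 + 0 = -3
  -3 + 1 = -2
  -3 + 4 = 1
  -3 + 7 = 4
  0 + 1 = 1
  0 + 4 = 4
  0 + 7 = 7
  1 + 4 = 5
  1 + 7 = 8
  4 + 7 = 11
Collected distinct sums: {-7, -4, -3, -2, 0, 1, 3, 4, 5, 7, 8, 11}
|A +̂ A| = 12
(Reference bound: |A +̂ A| ≥ 2|A| - 3 for |A| ≥ 2, with |A| = 6 giving ≥ 9.)

|A +̂ A| = 12


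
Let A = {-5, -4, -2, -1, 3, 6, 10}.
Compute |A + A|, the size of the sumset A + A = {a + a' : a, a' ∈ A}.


A + A = {a + a' : a, a' ∈ A}; |A| = 7.
General bounds: 2|A| - 1 ≤ |A + A| ≤ |A|(|A|+1)/2, i.e. 13 ≤ |A + A| ≤ 28.
Lower bound 2|A|-1 is attained iff A is an arithmetic progression.
Enumerate sums a + a' for a ≤ a' (symmetric, so this suffices):
a = -5: -5+-5=-10, -5+-4=-9, -5+-2=-7, -5+-1=-6, -5+3=-2, -5+6=1, -5+10=5
a = -4: -4+-4=-8, -4+-2=-6, -4+-1=-5, -4+3=-1, -4+6=2, -4+10=6
a = -2: -2+-2=-4, -2+-1=-3, -2+3=1, -2+6=4, -2+10=8
a = -1: -1+-1=-2, -1+3=2, -1+6=5, -1+10=9
a = 3: 3+3=6, 3+6=9, 3+10=13
a = 6: 6+6=12, 6+10=16
a = 10: 10+10=20
Distinct sums: {-10, -9, -8, -7, -6, -5, -4, -3, -2, -1, 1, 2, 4, 5, 6, 8, 9, 12, 13, 16, 20}
|A + A| = 21

|A + A| = 21


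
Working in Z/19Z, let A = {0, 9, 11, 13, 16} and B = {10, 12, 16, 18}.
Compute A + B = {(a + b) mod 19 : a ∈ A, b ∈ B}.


Work in Z/19Z: reduce every sum a + b modulo 19.
Enumerate all 20 pairs:
a = 0: 0+10=10, 0+12=12, 0+16=16, 0+18=18
a = 9: 9+10=0, 9+12=2, 9+16=6, 9+18=8
a = 11: 11+10=2, 11+12=4, 11+16=8, 11+18=10
a = 13: 13+10=4, 13+12=6, 13+16=10, 13+18=12
a = 16: 16+10=7, 16+12=9, 16+16=13, 16+18=15
Distinct residues collected: {0, 2, 4, 6, 7, 8, 9, 10, 12, 13, 15, 16, 18}
|A + B| = 13 (out of 19 total residues).

A + B = {0, 2, 4, 6, 7, 8, 9, 10, 12, 13, 15, 16, 18}


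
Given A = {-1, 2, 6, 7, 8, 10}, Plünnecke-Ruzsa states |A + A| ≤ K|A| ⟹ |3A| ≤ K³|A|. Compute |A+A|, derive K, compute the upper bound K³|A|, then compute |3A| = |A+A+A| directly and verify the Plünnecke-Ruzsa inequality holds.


|A| = 6.
Step 1: Compute A + A by enumerating all 36 pairs.
A + A = {-2, 1, 4, 5, 6, 7, 8, 9, 10, 12, 13, 14, 15, 16, 17, 18, 20}, so |A + A| = 17.
Step 2: Doubling constant K = |A + A|/|A| = 17/6 = 17/6 ≈ 2.8333.
Step 3: Plünnecke-Ruzsa gives |3A| ≤ K³·|A| = (2.8333)³ · 6 ≈ 136.4722.
Step 4: Compute 3A = A + A + A directly by enumerating all triples (a,b,c) ∈ A³; |3A| = 29.
Step 5: Check 29 ≤ 136.4722? Yes ✓.

K = 17/6, Plünnecke-Ruzsa bound K³|A| ≈ 136.4722, |3A| = 29, inequality holds.


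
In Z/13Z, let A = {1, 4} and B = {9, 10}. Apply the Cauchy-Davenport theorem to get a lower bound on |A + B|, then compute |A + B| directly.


Cauchy-Davenport: |A + B| ≥ min(p, |A| + |B| - 1) for A, B nonempty in Z/pZ.
|A| = 2, |B| = 2, p = 13.
CD lower bound = min(13, 2 + 2 - 1) = min(13, 3) = 3.
Compute A + B mod 13 directly:
a = 1: 1+9=10, 1+10=11
a = 4: 4+9=0, 4+10=1
A + B = {0, 1, 10, 11}, so |A + B| = 4.
Verify: 4 ≥ 3? Yes ✓.

CD lower bound = 3, actual |A + B| = 4.


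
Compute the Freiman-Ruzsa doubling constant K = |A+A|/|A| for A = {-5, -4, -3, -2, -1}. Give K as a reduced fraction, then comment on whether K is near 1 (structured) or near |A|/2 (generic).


|A| = 5.
Compute A + A by enumerating all 25 pairs.
A + A = {-10, -9, -8, -7, -6, -5, -4, -3, -2}, so |A + A| = 9.
K = |A + A| / |A| = 9/5 (already in lowest terms) ≈ 1.8000.
Reference: AP of size 5 gives K = 9/5 ≈ 1.8000; a fully generic set of size 5 gives K ≈ 3.0000.

|A| = 5, |A + A| = 9, K = 9/5.


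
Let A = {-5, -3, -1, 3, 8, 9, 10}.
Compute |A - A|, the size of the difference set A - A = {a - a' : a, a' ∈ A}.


A - A = {a - a' : a, a' ∈ A}; |A| = 7.
Bounds: 2|A|-1 ≤ |A - A| ≤ |A|² - |A| + 1, i.e. 13 ≤ |A - A| ≤ 43.
Note: 0 ∈ A - A always (from a - a). The set is symmetric: if d ∈ A - A then -d ∈ A - A.
Enumerate nonzero differences d = a - a' with a > a' (then include -d):
Positive differences: {1, 2, 4, 5, 6, 7, 8, 9, 10, 11, 12, 13, 14, 15}
Full difference set: {0} ∪ (positive diffs) ∪ (negative diffs).
|A - A| = 1 + 2·14 = 29 (matches direct enumeration: 29).

|A - A| = 29


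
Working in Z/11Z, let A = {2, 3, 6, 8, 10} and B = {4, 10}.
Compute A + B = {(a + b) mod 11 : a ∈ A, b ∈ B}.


Work in Z/11Z: reduce every sum a + b modulo 11.
Enumerate all 10 pairs:
a = 2: 2+4=6, 2+10=1
a = 3: 3+4=7, 3+10=2
a = 6: 6+4=10, 6+10=5
a = 8: 8+4=1, 8+10=7
a = 10: 10+4=3, 10+10=9
Distinct residues collected: {1, 2, 3, 5, 6, 7, 9, 10}
|A + B| = 8 (out of 11 total residues).

A + B = {1, 2, 3, 5, 6, 7, 9, 10}


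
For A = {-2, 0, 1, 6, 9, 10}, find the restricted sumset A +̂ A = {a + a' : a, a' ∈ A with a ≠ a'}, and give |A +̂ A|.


Restricted sumset: A +̂ A = {a + a' : a ∈ A, a' ∈ A, a ≠ a'}.
Equivalently, take A + A and drop any sum 2a that is achievable ONLY as a + a for a ∈ A (i.e. sums representable only with equal summands).
Enumerate pairs (a, a') with a < a' (symmetric, so each unordered pair gives one sum; this covers all a ≠ a'):
  -2 + 0 = -2
  -2 + 1 = -1
  -2 + 6 = 4
  -2 + 9 = 7
  -2 + 10 = 8
  0 + 1 = 1
  0 + 6 = 6
  0 + 9 = 9
  0 + 10 = 10
  1 + 6 = 7
  1 + 9 = 10
  1 + 10 = 11
  6 + 9 = 15
  6 + 10 = 16
  9 + 10 = 19
Collected distinct sums: {-2, -1, 1, 4, 6, 7, 8, 9, 10, 11, 15, 16, 19}
|A +̂ A| = 13
(Reference bound: |A +̂ A| ≥ 2|A| - 3 for |A| ≥ 2, with |A| = 6 giving ≥ 9.)

|A +̂ A| = 13


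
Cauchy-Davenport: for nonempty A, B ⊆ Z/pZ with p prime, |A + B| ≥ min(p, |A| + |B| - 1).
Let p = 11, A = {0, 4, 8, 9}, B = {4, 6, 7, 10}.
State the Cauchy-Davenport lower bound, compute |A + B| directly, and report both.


Cauchy-Davenport: |A + B| ≥ min(p, |A| + |B| - 1) for A, B nonempty in Z/pZ.
|A| = 4, |B| = 4, p = 11.
CD lower bound = min(11, 4 + 4 - 1) = min(11, 7) = 7.
Compute A + B mod 11 directly:
a = 0: 0+4=4, 0+6=6, 0+7=7, 0+10=10
a = 4: 4+4=8, 4+6=10, 4+7=0, 4+10=3
a = 8: 8+4=1, 8+6=3, 8+7=4, 8+10=7
a = 9: 9+4=2, 9+6=4, 9+7=5, 9+10=8
A + B = {0, 1, 2, 3, 4, 5, 6, 7, 8, 10}, so |A + B| = 10.
Verify: 10 ≥ 7? Yes ✓.

CD lower bound = 7, actual |A + B| = 10.


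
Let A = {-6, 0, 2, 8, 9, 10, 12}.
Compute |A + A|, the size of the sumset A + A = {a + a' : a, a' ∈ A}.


A + A = {a + a' : a, a' ∈ A}; |A| = 7.
General bounds: 2|A| - 1 ≤ |A + A| ≤ |A|(|A|+1)/2, i.e. 13 ≤ |A + A| ≤ 28.
Lower bound 2|A|-1 is attained iff A is an arithmetic progression.
Enumerate sums a + a' for a ≤ a' (symmetric, so this suffices):
a = -6: -6+-6=-12, -6+0=-6, -6+2=-4, -6+8=2, -6+9=3, -6+10=4, -6+12=6
a = 0: 0+0=0, 0+2=2, 0+8=8, 0+9=9, 0+10=10, 0+12=12
a = 2: 2+2=4, 2+8=10, 2+9=11, 2+10=12, 2+12=14
a = 8: 8+8=16, 8+9=17, 8+10=18, 8+12=20
a = 9: 9+9=18, 9+10=19, 9+12=21
a = 10: 10+10=20, 10+12=22
a = 12: 12+12=24
Distinct sums: {-12, -6, -4, 0, 2, 3, 4, 6, 8, 9, 10, 11, 12, 14, 16, 17, 18, 19, 20, 21, 22, 24}
|A + A| = 22

|A + A| = 22


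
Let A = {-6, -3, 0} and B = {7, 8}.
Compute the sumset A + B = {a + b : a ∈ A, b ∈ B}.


A + B = {a + b : a ∈ A, b ∈ B}.
Enumerate all |A|·|B| = 3·2 = 6 pairs (a, b) and collect distinct sums.
a = -6: -6+7=1, -6+8=2
a = -3: -3+7=4, -3+8=5
a = 0: 0+7=7, 0+8=8
Collecting distinct sums: A + B = {1, 2, 4, 5, 7, 8}
|A + B| = 6

A + B = {1, 2, 4, 5, 7, 8}


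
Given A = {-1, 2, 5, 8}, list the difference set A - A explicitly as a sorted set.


A - A = {a - a' : a, a' ∈ A}.
Compute a - a' for each ordered pair (a, a'):
a = -1: -1--1=0, -1-2=-3, -1-5=-6, -1-8=-9
a = 2: 2--1=3, 2-2=0, 2-5=-3, 2-8=-6
a = 5: 5--1=6, 5-2=3, 5-5=0, 5-8=-3
a = 8: 8--1=9, 8-2=6, 8-5=3, 8-8=0
Collecting distinct values (and noting 0 appears from a-a):
A - A = {-9, -6, -3, 0, 3, 6, 9}
|A - A| = 7

A - A = {-9, -6, -3, 0, 3, 6, 9}


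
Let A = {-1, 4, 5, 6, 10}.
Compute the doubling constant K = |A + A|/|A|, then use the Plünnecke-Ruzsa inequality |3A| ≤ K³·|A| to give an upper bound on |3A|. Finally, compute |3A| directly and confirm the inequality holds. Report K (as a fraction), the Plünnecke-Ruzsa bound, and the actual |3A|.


|A| = 5.
Step 1: Compute A + A by enumerating all 25 pairs.
A + A = {-2, 3, 4, 5, 8, 9, 10, 11, 12, 14, 15, 16, 20}, so |A + A| = 13.
Step 2: Doubling constant K = |A + A|/|A| = 13/5 = 13/5 ≈ 2.6000.
Step 3: Plünnecke-Ruzsa gives |3A| ≤ K³·|A| = (2.6000)³ · 5 ≈ 87.8800.
Step 4: Compute 3A = A + A + A directly by enumerating all triples (a,b,c) ∈ A³; |3A| = 24.
Step 5: Check 24 ≤ 87.8800? Yes ✓.

K = 13/5, Plünnecke-Ruzsa bound K³|A| ≈ 87.8800, |3A| = 24, inequality holds.


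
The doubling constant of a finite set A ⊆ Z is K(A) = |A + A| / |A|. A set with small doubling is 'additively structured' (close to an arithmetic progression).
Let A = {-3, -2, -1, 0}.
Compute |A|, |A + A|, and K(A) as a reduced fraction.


|A| = 4.
Compute A + A by enumerating all 16 pairs.
A + A = {-6, -5, -4, -3, -2, -1, 0}, so |A + A| = 7.
K = |A + A| / |A| = 7/4 (already in lowest terms) ≈ 1.7500.
Reference: AP of size 4 gives K = 7/4 ≈ 1.7500; a fully generic set of size 4 gives K ≈ 2.5000.

|A| = 4, |A + A| = 7, K = 7/4.


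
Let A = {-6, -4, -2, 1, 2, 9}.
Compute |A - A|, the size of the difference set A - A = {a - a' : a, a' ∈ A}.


A - A = {a - a' : a, a' ∈ A}; |A| = 6.
Bounds: 2|A|-1 ≤ |A - A| ≤ |A|² - |A| + 1, i.e. 11 ≤ |A - A| ≤ 31.
Note: 0 ∈ A - A always (from a - a). The set is symmetric: if d ∈ A - A then -d ∈ A - A.
Enumerate nonzero differences d = a - a' with a > a' (then include -d):
Positive differences: {1, 2, 3, 4, 5, 6, 7, 8, 11, 13, 15}
Full difference set: {0} ∪ (positive diffs) ∪ (negative diffs).
|A - A| = 1 + 2·11 = 23 (matches direct enumeration: 23).

|A - A| = 23


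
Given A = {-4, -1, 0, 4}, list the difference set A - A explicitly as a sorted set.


A - A = {a - a' : a, a' ∈ A}.
Compute a - a' for each ordered pair (a, a'):
a = -4: -4--4=0, -4--1=-3, -4-0=-4, -4-4=-8
a = -1: -1--4=3, -1--1=0, -1-0=-1, -1-4=-5
a = 0: 0--4=4, 0--1=1, 0-0=0, 0-4=-4
a = 4: 4--4=8, 4--1=5, 4-0=4, 4-4=0
Collecting distinct values (and noting 0 appears from a-a):
A - A = {-8, -5, -4, -3, -1, 0, 1, 3, 4, 5, 8}
|A - A| = 11

A - A = {-8, -5, -4, -3, -1, 0, 1, 3, 4, 5, 8}


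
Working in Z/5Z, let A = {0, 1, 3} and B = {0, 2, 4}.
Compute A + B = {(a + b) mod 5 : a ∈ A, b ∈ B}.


Work in Z/5Z: reduce every sum a + b modulo 5.
Enumerate all 9 pairs:
a = 0: 0+0=0, 0+2=2, 0+4=4
a = 1: 1+0=1, 1+2=3, 1+4=0
a = 3: 3+0=3, 3+2=0, 3+4=2
Distinct residues collected: {0, 1, 2, 3, 4}
|A + B| = 5 (out of 5 total residues).

A + B = {0, 1, 2, 3, 4}


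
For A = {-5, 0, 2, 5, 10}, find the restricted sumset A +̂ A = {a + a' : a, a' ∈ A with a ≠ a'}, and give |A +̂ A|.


Restricted sumset: A +̂ A = {a + a' : a ∈ A, a' ∈ A, a ≠ a'}.
Equivalently, take A + A and drop any sum 2a that is achievable ONLY as a + a for a ∈ A (i.e. sums representable only with equal summands).
Enumerate pairs (a, a') with a < a' (symmetric, so each unordered pair gives one sum; this covers all a ≠ a'):
  -5 + 0 = -5
  -5 + 2 = -3
  -5 + 5 = 0
  -5 + 10 = 5
  0 + 2 = 2
  0 + 5 = 5
  0 + 10 = 10
  2 + 5 = 7
  2 + 10 = 12
  5 + 10 = 15
Collected distinct sums: {-5, -3, 0, 2, 5, 7, 10, 12, 15}
|A +̂ A| = 9
(Reference bound: |A +̂ A| ≥ 2|A| - 3 for |A| ≥ 2, with |A| = 5 giving ≥ 7.)

|A +̂ A| = 9


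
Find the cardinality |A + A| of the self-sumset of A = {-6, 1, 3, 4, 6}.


A + A = {a + a' : a, a' ∈ A}; |A| = 5.
General bounds: 2|A| - 1 ≤ |A + A| ≤ |A|(|A|+1)/2, i.e. 9 ≤ |A + A| ≤ 15.
Lower bound 2|A|-1 is attained iff A is an arithmetic progression.
Enumerate sums a + a' for a ≤ a' (symmetric, so this suffices):
a = -6: -6+-6=-12, -6+1=-5, -6+3=-3, -6+4=-2, -6+6=0
a = 1: 1+1=2, 1+3=4, 1+4=5, 1+6=7
a = 3: 3+3=6, 3+4=7, 3+6=9
a = 4: 4+4=8, 4+6=10
a = 6: 6+6=12
Distinct sums: {-12, -5, -3, -2, 0, 2, 4, 5, 6, 7, 8, 9, 10, 12}
|A + A| = 14

|A + A| = 14


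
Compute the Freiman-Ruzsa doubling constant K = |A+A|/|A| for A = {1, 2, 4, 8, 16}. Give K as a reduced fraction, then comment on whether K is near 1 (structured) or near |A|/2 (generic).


|A| = 5.
Compute A + A by enumerating all 25 pairs.
A + A = {2, 3, 4, 5, 6, 8, 9, 10, 12, 16, 17, 18, 20, 24, 32}, so |A + A| = 15.
K = |A + A| / |A| = 15/5 = 3/1 ≈ 3.0000.
Reference: AP of size 5 gives K = 9/5 ≈ 1.8000; a fully generic set of size 5 gives K ≈ 3.0000.

|A| = 5, |A + A| = 15, K = 15/5 = 3/1.


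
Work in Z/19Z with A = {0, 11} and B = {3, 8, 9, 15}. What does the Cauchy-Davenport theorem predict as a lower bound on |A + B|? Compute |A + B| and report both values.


Cauchy-Davenport: |A + B| ≥ min(p, |A| + |B| - 1) for A, B nonempty in Z/pZ.
|A| = 2, |B| = 4, p = 19.
CD lower bound = min(19, 2 + 4 - 1) = min(19, 5) = 5.
Compute A + B mod 19 directly:
a = 0: 0+3=3, 0+8=8, 0+9=9, 0+15=15
a = 11: 11+3=14, 11+8=0, 11+9=1, 11+15=7
A + B = {0, 1, 3, 7, 8, 9, 14, 15}, so |A + B| = 8.
Verify: 8 ≥ 5? Yes ✓.

CD lower bound = 5, actual |A + B| = 8.


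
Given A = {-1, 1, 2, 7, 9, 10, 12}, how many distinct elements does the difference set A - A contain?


A - A = {a - a' : a, a' ∈ A}; |A| = 7.
Bounds: 2|A|-1 ≤ |A - A| ≤ |A|² - |A| + 1, i.e. 13 ≤ |A - A| ≤ 43.
Note: 0 ∈ A - A always (from a - a). The set is symmetric: if d ∈ A - A then -d ∈ A - A.
Enumerate nonzero differences d = a - a' with a > a' (then include -d):
Positive differences: {1, 2, 3, 5, 6, 7, 8, 9, 10, 11, 13}
Full difference set: {0} ∪ (positive diffs) ∪ (negative diffs).
|A - A| = 1 + 2·11 = 23 (matches direct enumeration: 23).

|A - A| = 23


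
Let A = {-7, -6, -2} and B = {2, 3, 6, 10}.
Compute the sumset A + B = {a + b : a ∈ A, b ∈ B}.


A + B = {a + b : a ∈ A, b ∈ B}.
Enumerate all |A|·|B| = 3·4 = 12 pairs (a, b) and collect distinct sums.
a = -7: -7+2=-5, -7+3=-4, -7+6=-1, -7+10=3
a = -6: -6+2=-4, -6+3=-3, -6+6=0, -6+10=4
a = -2: -2+2=0, -2+3=1, -2+6=4, -2+10=8
Collecting distinct sums: A + B = {-5, -4, -3, -1, 0, 1, 3, 4, 8}
|A + B| = 9

A + B = {-5, -4, -3, -1, 0, 1, 3, 4, 8}


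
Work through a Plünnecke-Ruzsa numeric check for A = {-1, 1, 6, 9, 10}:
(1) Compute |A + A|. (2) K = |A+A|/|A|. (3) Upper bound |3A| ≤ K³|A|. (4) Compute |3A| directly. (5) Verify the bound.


|A| = 5.
Step 1: Compute A + A by enumerating all 25 pairs.
A + A = {-2, 0, 2, 5, 7, 8, 9, 10, 11, 12, 15, 16, 18, 19, 20}, so |A + A| = 15.
Step 2: Doubling constant K = |A + A|/|A| = 15/5 = 15/5 ≈ 3.0000.
Step 3: Plünnecke-Ruzsa gives |3A| ≤ K³·|A| = (3.0000)³ · 5 ≈ 135.0000.
Step 4: Compute 3A = A + A + A directly by enumerating all triples (a,b,c) ∈ A³; |3A| = 29.
Step 5: Check 29 ≤ 135.0000? Yes ✓.

K = 15/5, Plünnecke-Ruzsa bound K³|A| ≈ 135.0000, |3A| = 29, inequality holds.


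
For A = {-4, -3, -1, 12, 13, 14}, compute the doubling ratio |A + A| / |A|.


|A| = 6.
Compute A + A by enumerating all 36 pairs.
A + A = {-8, -7, -6, -5, -4, -2, 8, 9, 10, 11, 12, 13, 24, 25, 26, 27, 28}, so |A + A| = 17.
K = |A + A| / |A| = 17/6 (already in lowest terms) ≈ 2.8333.
Reference: AP of size 6 gives K = 11/6 ≈ 1.8333; a fully generic set of size 6 gives K ≈ 3.5000.

|A| = 6, |A + A| = 17, K = 17/6.


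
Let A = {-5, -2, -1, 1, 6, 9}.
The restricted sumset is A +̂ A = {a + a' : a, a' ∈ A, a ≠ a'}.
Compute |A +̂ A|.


Restricted sumset: A +̂ A = {a + a' : a ∈ A, a' ∈ A, a ≠ a'}.
Equivalently, take A + A and drop any sum 2a that is achievable ONLY as a + a for a ∈ A (i.e. sums representable only with equal summands).
Enumerate pairs (a, a') with a < a' (symmetric, so each unordered pair gives one sum; this covers all a ≠ a'):
  -5 + -2 = -7
  -5 + -1 = -6
  -5 + 1 = -4
  -5 + 6 = 1
  -5 + 9 = 4
  -2 + -1 = -3
  -2 + 1 = -1
  -2 + 6 = 4
  -2 + 9 = 7
  -1 + 1 = 0
  -1 + 6 = 5
  -1 + 9 = 8
  1 + 6 = 7
  1 + 9 = 10
  6 + 9 = 15
Collected distinct sums: {-7, -6, -4, -3, -1, 0, 1, 4, 5, 7, 8, 10, 15}
|A +̂ A| = 13
(Reference bound: |A +̂ A| ≥ 2|A| - 3 for |A| ≥ 2, with |A| = 6 giving ≥ 9.)

|A +̂ A| = 13


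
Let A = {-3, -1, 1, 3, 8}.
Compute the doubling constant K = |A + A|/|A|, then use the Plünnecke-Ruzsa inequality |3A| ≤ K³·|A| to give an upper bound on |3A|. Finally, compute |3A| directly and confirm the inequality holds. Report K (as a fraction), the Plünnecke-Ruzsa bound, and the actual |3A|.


|A| = 5.
Step 1: Compute A + A by enumerating all 25 pairs.
A + A = {-6, -4, -2, 0, 2, 4, 5, 6, 7, 9, 11, 16}, so |A + A| = 12.
Step 2: Doubling constant K = |A + A|/|A| = 12/5 = 12/5 ≈ 2.4000.
Step 3: Plünnecke-Ruzsa gives |3A| ≤ K³·|A| = (2.4000)³ · 5 ≈ 69.1200.
Step 4: Compute 3A = A + A + A directly by enumerating all triples (a,b,c) ∈ A³; |3A| = 22.
Step 5: Check 22 ≤ 69.1200? Yes ✓.

K = 12/5, Plünnecke-Ruzsa bound K³|A| ≈ 69.1200, |3A| = 22, inequality holds.


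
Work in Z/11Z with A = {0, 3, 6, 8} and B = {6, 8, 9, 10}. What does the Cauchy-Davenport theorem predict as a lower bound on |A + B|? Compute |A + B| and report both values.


Cauchy-Davenport: |A + B| ≥ min(p, |A| + |B| - 1) for A, B nonempty in Z/pZ.
|A| = 4, |B| = 4, p = 11.
CD lower bound = min(11, 4 + 4 - 1) = min(11, 7) = 7.
Compute A + B mod 11 directly:
a = 0: 0+6=6, 0+8=8, 0+9=9, 0+10=10
a = 3: 3+6=9, 3+8=0, 3+9=1, 3+10=2
a = 6: 6+6=1, 6+8=3, 6+9=4, 6+10=5
a = 8: 8+6=3, 8+8=5, 8+9=6, 8+10=7
A + B = {0, 1, 2, 3, 4, 5, 6, 7, 8, 9, 10}, so |A + B| = 11.
Verify: 11 ≥ 7? Yes ✓.

CD lower bound = 7, actual |A + B| = 11.


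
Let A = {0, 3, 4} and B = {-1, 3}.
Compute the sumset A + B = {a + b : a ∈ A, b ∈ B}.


A + B = {a + b : a ∈ A, b ∈ B}.
Enumerate all |A|·|B| = 3·2 = 6 pairs (a, b) and collect distinct sums.
a = 0: 0+-1=-1, 0+3=3
a = 3: 3+-1=2, 3+3=6
a = 4: 4+-1=3, 4+3=7
Collecting distinct sums: A + B = {-1, 2, 3, 6, 7}
|A + B| = 5

A + B = {-1, 2, 3, 6, 7}


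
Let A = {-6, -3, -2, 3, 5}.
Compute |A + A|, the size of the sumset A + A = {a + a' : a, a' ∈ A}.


A + A = {a + a' : a, a' ∈ A}; |A| = 5.
General bounds: 2|A| - 1 ≤ |A + A| ≤ |A|(|A|+1)/2, i.e. 9 ≤ |A + A| ≤ 15.
Lower bound 2|A|-1 is attained iff A is an arithmetic progression.
Enumerate sums a + a' for a ≤ a' (symmetric, so this suffices):
a = -6: -6+-6=-12, -6+-3=-9, -6+-2=-8, -6+3=-3, -6+5=-1
a = -3: -3+-3=-6, -3+-2=-5, -3+3=0, -3+5=2
a = -2: -2+-2=-4, -2+3=1, -2+5=3
a = 3: 3+3=6, 3+5=8
a = 5: 5+5=10
Distinct sums: {-12, -9, -8, -6, -5, -4, -3, -1, 0, 1, 2, 3, 6, 8, 10}
|A + A| = 15

|A + A| = 15


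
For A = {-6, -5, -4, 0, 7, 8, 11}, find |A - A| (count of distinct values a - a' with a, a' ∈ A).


A - A = {a - a' : a, a' ∈ A}; |A| = 7.
Bounds: 2|A|-1 ≤ |A - A| ≤ |A|² - |A| + 1, i.e. 13 ≤ |A - A| ≤ 43.
Note: 0 ∈ A - A always (from a - a). The set is symmetric: if d ∈ A - A then -d ∈ A - A.
Enumerate nonzero differences d = a - a' with a > a' (then include -d):
Positive differences: {1, 2, 3, 4, 5, 6, 7, 8, 11, 12, 13, 14, 15, 16, 17}
Full difference set: {0} ∪ (positive diffs) ∪ (negative diffs).
|A - A| = 1 + 2·15 = 31 (matches direct enumeration: 31).

|A - A| = 31


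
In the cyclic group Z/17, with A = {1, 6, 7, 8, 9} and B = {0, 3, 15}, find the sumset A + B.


Work in Z/17Z: reduce every sum a + b modulo 17.
Enumerate all 15 pairs:
a = 1: 1+0=1, 1+3=4, 1+15=16
a = 6: 6+0=6, 6+3=9, 6+15=4
a = 7: 7+0=7, 7+3=10, 7+15=5
a = 8: 8+0=8, 8+3=11, 8+15=6
a = 9: 9+0=9, 9+3=12, 9+15=7
Distinct residues collected: {1, 4, 5, 6, 7, 8, 9, 10, 11, 12, 16}
|A + B| = 11 (out of 17 total residues).

A + B = {1, 4, 5, 6, 7, 8, 9, 10, 11, 12, 16}


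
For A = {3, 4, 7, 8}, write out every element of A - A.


A - A = {a - a' : a, a' ∈ A}.
Compute a - a' for each ordered pair (a, a'):
a = 3: 3-3=0, 3-4=-1, 3-7=-4, 3-8=-5
a = 4: 4-3=1, 4-4=0, 4-7=-3, 4-8=-4
a = 7: 7-3=4, 7-4=3, 7-7=0, 7-8=-1
a = 8: 8-3=5, 8-4=4, 8-7=1, 8-8=0
Collecting distinct values (and noting 0 appears from a-a):
A - A = {-5, -4, -3, -1, 0, 1, 3, 4, 5}
|A - A| = 9

A - A = {-5, -4, -3, -1, 0, 1, 3, 4, 5}


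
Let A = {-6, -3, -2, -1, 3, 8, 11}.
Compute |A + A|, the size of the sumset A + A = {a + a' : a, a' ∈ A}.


A + A = {a + a' : a, a' ∈ A}; |A| = 7.
General bounds: 2|A| - 1 ≤ |A + A| ≤ |A|(|A|+1)/2, i.e. 13 ≤ |A + A| ≤ 28.
Lower bound 2|A|-1 is attained iff A is an arithmetic progression.
Enumerate sums a + a' for a ≤ a' (symmetric, so this suffices):
a = -6: -6+-6=-12, -6+-3=-9, -6+-2=-8, -6+-1=-7, -6+3=-3, -6+8=2, -6+11=5
a = -3: -3+-3=-6, -3+-2=-5, -3+-1=-4, -3+3=0, -3+8=5, -3+11=8
a = -2: -2+-2=-4, -2+-1=-3, -2+3=1, -2+8=6, -2+11=9
a = -1: -1+-1=-2, -1+3=2, -1+8=7, -1+11=10
a = 3: 3+3=6, 3+8=11, 3+11=14
a = 8: 8+8=16, 8+11=19
a = 11: 11+11=22
Distinct sums: {-12, -9, -8, -7, -6, -5, -4, -3, -2, 0, 1, 2, 5, 6, 7, 8, 9, 10, 11, 14, 16, 19, 22}
|A + A| = 23

|A + A| = 23


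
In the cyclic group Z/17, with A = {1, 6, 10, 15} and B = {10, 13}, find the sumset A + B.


Work in Z/17Z: reduce every sum a + b modulo 17.
Enumerate all 8 pairs:
a = 1: 1+10=11, 1+13=14
a = 6: 6+10=16, 6+13=2
a = 10: 10+10=3, 10+13=6
a = 15: 15+10=8, 15+13=11
Distinct residues collected: {2, 3, 6, 8, 11, 14, 16}
|A + B| = 7 (out of 17 total residues).

A + B = {2, 3, 6, 8, 11, 14, 16}


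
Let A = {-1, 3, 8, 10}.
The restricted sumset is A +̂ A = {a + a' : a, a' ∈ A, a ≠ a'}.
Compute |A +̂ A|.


Restricted sumset: A +̂ A = {a + a' : a ∈ A, a' ∈ A, a ≠ a'}.
Equivalently, take A + A and drop any sum 2a that is achievable ONLY as a + a for a ∈ A (i.e. sums representable only with equal summands).
Enumerate pairs (a, a') with a < a' (symmetric, so each unordered pair gives one sum; this covers all a ≠ a'):
  -1 + 3 = 2
  -1 + 8 = 7
  -1 + 10 = 9
  3 + 8 = 11
  3 + 10 = 13
  8 + 10 = 18
Collected distinct sums: {2, 7, 9, 11, 13, 18}
|A +̂ A| = 6
(Reference bound: |A +̂ A| ≥ 2|A| - 3 for |A| ≥ 2, with |A| = 4 giving ≥ 5.)

|A +̂ A| = 6


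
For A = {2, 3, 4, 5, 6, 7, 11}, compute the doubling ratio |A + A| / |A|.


|A| = 7.
Compute A + A by enumerating all 49 pairs.
A + A = {4, 5, 6, 7, 8, 9, 10, 11, 12, 13, 14, 15, 16, 17, 18, 22}, so |A + A| = 16.
K = |A + A| / |A| = 16/7 (already in lowest terms) ≈ 2.2857.
Reference: AP of size 7 gives K = 13/7 ≈ 1.8571; a fully generic set of size 7 gives K ≈ 4.0000.

|A| = 7, |A + A| = 16, K = 16/7.


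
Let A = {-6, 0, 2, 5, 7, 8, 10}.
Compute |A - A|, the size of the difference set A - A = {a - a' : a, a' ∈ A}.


A - A = {a - a' : a, a' ∈ A}; |A| = 7.
Bounds: 2|A|-1 ≤ |A - A| ≤ |A|² - |A| + 1, i.e. 13 ≤ |A - A| ≤ 43.
Note: 0 ∈ A - A always (from a - a). The set is symmetric: if d ∈ A - A then -d ∈ A - A.
Enumerate nonzero differences d = a - a' with a > a' (then include -d):
Positive differences: {1, 2, 3, 5, 6, 7, 8, 10, 11, 13, 14, 16}
Full difference set: {0} ∪ (positive diffs) ∪ (negative diffs).
|A - A| = 1 + 2·12 = 25 (matches direct enumeration: 25).

|A - A| = 25


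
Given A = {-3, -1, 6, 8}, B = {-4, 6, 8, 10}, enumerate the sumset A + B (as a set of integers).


A + B = {a + b : a ∈ A, b ∈ B}.
Enumerate all |A|·|B| = 4·4 = 16 pairs (a, b) and collect distinct sums.
a = -3: -3+-4=-7, -3+6=3, -3+8=5, -3+10=7
a = -1: -1+-4=-5, -1+6=5, -1+8=7, -1+10=9
a = 6: 6+-4=2, 6+6=12, 6+8=14, 6+10=16
a = 8: 8+-4=4, 8+6=14, 8+8=16, 8+10=18
Collecting distinct sums: A + B = {-7, -5, 2, 3, 4, 5, 7, 9, 12, 14, 16, 18}
|A + B| = 12

A + B = {-7, -5, 2, 3, 4, 5, 7, 9, 12, 14, 16, 18}


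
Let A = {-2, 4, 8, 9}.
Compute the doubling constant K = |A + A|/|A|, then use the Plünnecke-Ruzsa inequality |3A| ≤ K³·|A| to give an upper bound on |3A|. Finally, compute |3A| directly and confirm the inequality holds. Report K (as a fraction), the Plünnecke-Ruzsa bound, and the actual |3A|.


|A| = 4.
Step 1: Compute A + A by enumerating all 16 pairs.
A + A = {-4, 2, 6, 7, 8, 12, 13, 16, 17, 18}, so |A + A| = 10.
Step 2: Doubling constant K = |A + A|/|A| = 10/4 = 10/4 ≈ 2.5000.
Step 3: Plünnecke-Ruzsa gives |3A| ≤ K³·|A| = (2.5000)³ · 4 ≈ 62.5000.
Step 4: Compute 3A = A + A + A directly by enumerating all triples (a,b,c) ∈ A³; |3A| = 19.
Step 5: Check 19 ≤ 62.5000? Yes ✓.

K = 10/4, Plünnecke-Ruzsa bound K³|A| ≈ 62.5000, |3A| = 19, inequality holds.


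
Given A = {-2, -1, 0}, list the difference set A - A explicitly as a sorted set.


A - A = {a - a' : a, a' ∈ A}.
Compute a - a' for each ordered pair (a, a'):
a = -2: -2--2=0, -2--1=-1, -2-0=-2
a = -1: -1--2=1, -1--1=0, -1-0=-1
a = 0: 0--2=2, 0--1=1, 0-0=0
Collecting distinct values (and noting 0 appears from a-a):
A - A = {-2, -1, 0, 1, 2}
|A - A| = 5

A - A = {-2, -1, 0, 1, 2}


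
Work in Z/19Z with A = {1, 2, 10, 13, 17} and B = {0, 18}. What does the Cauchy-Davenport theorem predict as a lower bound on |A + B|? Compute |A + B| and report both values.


Cauchy-Davenport: |A + B| ≥ min(p, |A| + |B| - 1) for A, B nonempty in Z/pZ.
|A| = 5, |B| = 2, p = 19.
CD lower bound = min(19, 5 + 2 - 1) = min(19, 6) = 6.
Compute A + B mod 19 directly:
a = 1: 1+0=1, 1+18=0
a = 2: 2+0=2, 2+18=1
a = 10: 10+0=10, 10+18=9
a = 13: 13+0=13, 13+18=12
a = 17: 17+0=17, 17+18=16
A + B = {0, 1, 2, 9, 10, 12, 13, 16, 17}, so |A + B| = 9.
Verify: 9 ≥ 6? Yes ✓.

CD lower bound = 6, actual |A + B| = 9.


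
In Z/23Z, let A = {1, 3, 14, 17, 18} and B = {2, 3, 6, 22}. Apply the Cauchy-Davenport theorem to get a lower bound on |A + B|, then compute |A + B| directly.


Cauchy-Davenport: |A + B| ≥ min(p, |A| + |B| - 1) for A, B nonempty in Z/pZ.
|A| = 5, |B| = 4, p = 23.
CD lower bound = min(23, 5 + 4 - 1) = min(23, 8) = 8.
Compute A + B mod 23 directly:
a = 1: 1+2=3, 1+3=4, 1+6=7, 1+22=0
a = 3: 3+2=5, 3+3=6, 3+6=9, 3+22=2
a = 14: 14+2=16, 14+3=17, 14+6=20, 14+22=13
a = 17: 17+2=19, 17+3=20, 17+6=0, 17+22=16
a = 18: 18+2=20, 18+3=21, 18+6=1, 18+22=17
A + B = {0, 1, 2, 3, 4, 5, 6, 7, 9, 13, 16, 17, 19, 20, 21}, so |A + B| = 15.
Verify: 15 ≥ 8? Yes ✓.

CD lower bound = 8, actual |A + B| = 15.


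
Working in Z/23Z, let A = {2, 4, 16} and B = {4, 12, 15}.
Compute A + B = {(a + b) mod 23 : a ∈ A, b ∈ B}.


Work in Z/23Z: reduce every sum a + b modulo 23.
Enumerate all 9 pairs:
a = 2: 2+4=6, 2+12=14, 2+15=17
a = 4: 4+4=8, 4+12=16, 4+15=19
a = 16: 16+4=20, 16+12=5, 16+15=8
Distinct residues collected: {5, 6, 8, 14, 16, 17, 19, 20}
|A + B| = 8 (out of 23 total residues).

A + B = {5, 6, 8, 14, 16, 17, 19, 20}


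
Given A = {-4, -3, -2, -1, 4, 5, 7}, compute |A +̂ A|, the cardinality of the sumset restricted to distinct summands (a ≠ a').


Restricted sumset: A +̂ A = {a + a' : a ∈ A, a' ∈ A, a ≠ a'}.
Equivalently, take A + A and drop any sum 2a that is achievable ONLY as a + a for a ∈ A (i.e. sums representable only with equal summands).
Enumerate pairs (a, a') with a < a' (symmetric, so each unordered pair gives one sum; this covers all a ≠ a'):
  -4 + -3 = -7
  -4 + -2 = -6
  -4 + -1 = -5
  -4 + 4 = 0
  -4 + 5 = 1
  -4 + 7 = 3
  -3 + -2 = -5
  -3 + -1 = -4
  -3 + 4 = 1
  -3 + 5 = 2
  -3 + 7 = 4
  -2 + -1 = -3
  -2 + 4 = 2
  -2 + 5 = 3
  -2 + 7 = 5
  -1 + 4 = 3
  -1 + 5 = 4
  -1 + 7 = 6
  4 + 5 = 9
  4 + 7 = 11
  5 + 7 = 12
Collected distinct sums: {-7, -6, -5, -4, -3, 0, 1, 2, 3, 4, 5, 6, 9, 11, 12}
|A +̂ A| = 15
(Reference bound: |A +̂ A| ≥ 2|A| - 3 for |A| ≥ 2, with |A| = 7 giving ≥ 11.)

|A +̂ A| = 15


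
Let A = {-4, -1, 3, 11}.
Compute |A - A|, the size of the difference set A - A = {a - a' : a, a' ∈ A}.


A - A = {a - a' : a, a' ∈ A}; |A| = 4.
Bounds: 2|A|-1 ≤ |A - A| ≤ |A|² - |A| + 1, i.e. 7 ≤ |A - A| ≤ 13.
Note: 0 ∈ A - A always (from a - a). The set is symmetric: if d ∈ A - A then -d ∈ A - A.
Enumerate nonzero differences d = a - a' with a > a' (then include -d):
Positive differences: {3, 4, 7, 8, 12, 15}
Full difference set: {0} ∪ (positive diffs) ∪ (negative diffs).
|A - A| = 1 + 2·6 = 13 (matches direct enumeration: 13).

|A - A| = 13


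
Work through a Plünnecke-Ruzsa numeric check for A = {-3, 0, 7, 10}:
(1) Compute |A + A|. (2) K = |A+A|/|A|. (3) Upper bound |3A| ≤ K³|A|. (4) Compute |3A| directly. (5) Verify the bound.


|A| = 4.
Step 1: Compute A + A by enumerating all 16 pairs.
A + A = {-6, -3, 0, 4, 7, 10, 14, 17, 20}, so |A + A| = 9.
Step 2: Doubling constant K = |A + A|/|A| = 9/4 = 9/4 ≈ 2.2500.
Step 3: Plünnecke-Ruzsa gives |3A| ≤ K³·|A| = (2.2500)³ · 4 ≈ 45.5625.
Step 4: Compute 3A = A + A + A directly by enumerating all triples (a,b,c) ∈ A³; |3A| = 16.
Step 5: Check 16 ≤ 45.5625? Yes ✓.

K = 9/4, Plünnecke-Ruzsa bound K³|A| ≈ 45.5625, |3A| = 16, inequality holds.


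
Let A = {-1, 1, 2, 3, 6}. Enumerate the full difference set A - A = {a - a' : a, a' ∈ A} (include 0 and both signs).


A - A = {a - a' : a, a' ∈ A}.
Compute a - a' for each ordered pair (a, a'):
a = -1: -1--1=0, -1-1=-2, -1-2=-3, -1-3=-4, -1-6=-7
a = 1: 1--1=2, 1-1=0, 1-2=-1, 1-3=-2, 1-6=-5
a = 2: 2--1=3, 2-1=1, 2-2=0, 2-3=-1, 2-6=-4
a = 3: 3--1=4, 3-1=2, 3-2=1, 3-3=0, 3-6=-3
a = 6: 6--1=7, 6-1=5, 6-2=4, 6-3=3, 6-6=0
Collecting distinct values (and noting 0 appears from a-a):
A - A = {-7, -5, -4, -3, -2, -1, 0, 1, 2, 3, 4, 5, 7}
|A - A| = 13

A - A = {-7, -5, -4, -3, -2, -1, 0, 1, 2, 3, 4, 5, 7}


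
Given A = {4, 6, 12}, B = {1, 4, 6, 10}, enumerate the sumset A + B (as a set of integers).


A + B = {a + b : a ∈ A, b ∈ B}.
Enumerate all |A|·|B| = 3·4 = 12 pairs (a, b) and collect distinct sums.
a = 4: 4+1=5, 4+4=8, 4+6=10, 4+10=14
a = 6: 6+1=7, 6+4=10, 6+6=12, 6+10=16
a = 12: 12+1=13, 12+4=16, 12+6=18, 12+10=22
Collecting distinct sums: A + B = {5, 7, 8, 10, 12, 13, 14, 16, 18, 22}
|A + B| = 10

A + B = {5, 7, 8, 10, 12, 13, 14, 16, 18, 22}


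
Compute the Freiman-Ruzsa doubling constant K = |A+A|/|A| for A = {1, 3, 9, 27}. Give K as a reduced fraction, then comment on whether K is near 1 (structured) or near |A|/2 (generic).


|A| = 4.
Compute A + A by enumerating all 16 pairs.
A + A = {2, 4, 6, 10, 12, 18, 28, 30, 36, 54}, so |A + A| = 10.
K = |A + A| / |A| = 10/4 = 5/2 ≈ 2.5000.
Reference: AP of size 4 gives K = 7/4 ≈ 1.7500; a fully generic set of size 4 gives K ≈ 2.5000.

|A| = 4, |A + A| = 10, K = 10/4 = 5/2.


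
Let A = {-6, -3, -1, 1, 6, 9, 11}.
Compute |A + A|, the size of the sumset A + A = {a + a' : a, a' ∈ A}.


A + A = {a + a' : a, a' ∈ A}; |A| = 7.
General bounds: 2|A| - 1 ≤ |A + A| ≤ |A|(|A|+1)/2, i.e. 13 ≤ |A + A| ≤ 28.
Lower bound 2|A|-1 is attained iff A is an arithmetic progression.
Enumerate sums a + a' for a ≤ a' (symmetric, so this suffices):
a = -6: -6+-6=-12, -6+-3=-9, -6+-1=-7, -6+1=-5, -6+6=0, -6+9=3, -6+11=5
a = -3: -3+-3=-6, -3+-1=-4, -3+1=-2, -3+6=3, -3+9=6, -3+11=8
a = -1: -1+-1=-2, -1+1=0, -1+6=5, -1+9=8, -1+11=10
a = 1: 1+1=2, 1+6=7, 1+9=10, 1+11=12
a = 6: 6+6=12, 6+9=15, 6+11=17
a = 9: 9+9=18, 9+11=20
a = 11: 11+11=22
Distinct sums: {-12, -9, -7, -6, -5, -4, -2, 0, 2, 3, 5, 6, 7, 8, 10, 12, 15, 17, 18, 20, 22}
|A + A| = 21

|A + A| = 21


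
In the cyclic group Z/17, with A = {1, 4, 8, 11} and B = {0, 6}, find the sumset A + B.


Work in Z/17Z: reduce every sum a + b modulo 17.
Enumerate all 8 pairs:
a = 1: 1+0=1, 1+6=7
a = 4: 4+0=4, 4+6=10
a = 8: 8+0=8, 8+6=14
a = 11: 11+0=11, 11+6=0
Distinct residues collected: {0, 1, 4, 7, 8, 10, 11, 14}
|A + B| = 8 (out of 17 total residues).

A + B = {0, 1, 4, 7, 8, 10, 11, 14}


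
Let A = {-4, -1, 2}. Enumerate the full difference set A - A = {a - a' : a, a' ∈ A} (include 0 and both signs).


A - A = {a - a' : a, a' ∈ A}.
Compute a - a' for each ordered pair (a, a'):
a = -4: -4--4=0, -4--1=-3, -4-2=-6
a = -1: -1--4=3, -1--1=0, -1-2=-3
a = 2: 2--4=6, 2--1=3, 2-2=0
Collecting distinct values (and noting 0 appears from a-a):
A - A = {-6, -3, 0, 3, 6}
|A - A| = 5

A - A = {-6, -3, 0, 3, 6}


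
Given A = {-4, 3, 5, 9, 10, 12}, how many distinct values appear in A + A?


A + A = {a + a' : a, a' ∈ A}; |A| = 6.
General bounds: 2|A| - 1 ≤ |A + A| ≤ |A|(|A|+1)/2, i.e. 11 ≤ |A + A| ≤ 21.
Lower bound 2|A|-1 is attained iff A is an arithmetic progression.
Enumerate sums a + a' for a ≤ a' (symmetric, so this suffices):
a = -4: -4+-4=-8, -4+3=-1, -4+5=1, -4+9=5, -4+10=6, -4+12=8
a = 3: 3+3=6, 3+5=8, 3+9=12, 3+10=13, 3+12=15
a = 5: 5+5=10, 5+9=14, 5+10=15, 5+12=17
a = 9: 9+9=18, 9+10=19, 9+12=21
a = 10: 10+10=20, 10+12=22
a = 12: 12+12=24
Distinct sums: {-8, -1, 1, 5, 6, 8, 10, 12, 13, 14, 15, 17, 18, 19, 20, 21, 22, 24}
|A + A| = 18

|A + A| = 18


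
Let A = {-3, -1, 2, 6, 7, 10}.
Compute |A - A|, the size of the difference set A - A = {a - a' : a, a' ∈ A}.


A - A = {a - a' : a, a' ∈ A}; |A| = 6.
Bounds: 2|A|-1 ≤ |A - A| ≤ |A|² - |A| + 1, i.e. 11 ≤ |A - A| ≤ 31.
Note: 0 ∈ A - A always (from a - a). The set is symmetric: if d ∈ A - A then -d ∈ A - A.
Enumerate nonzero differences d = a - a' with a > a' (then include -d):
Positive differences: {1, 2, 3, 4, 5, 7, 8, 9, 10, 11, 13}
Full difference set: {0} ∪ (positive diffs) ∪ (negative diffs).
|A - A| = 1 + 2·11 = 23 (matches direct enumeration: 23).

|A - A| = 23


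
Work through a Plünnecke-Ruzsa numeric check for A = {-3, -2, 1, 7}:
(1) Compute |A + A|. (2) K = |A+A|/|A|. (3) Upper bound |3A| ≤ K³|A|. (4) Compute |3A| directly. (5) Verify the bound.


|A| = 4.
Step 1: Compute A + A by enumerating all 16 pairs.
A + A = {-6, -5, -4, -2, -1, 2, 4, 5, 8, 14}, so |A + A| = 10.
Step 2: Doubling constant K = |A + A|/|A| = 10/4 = 10/4 ≈ 2.5000.
Step 3: Plünnecke-Ruzsa gives |3A| ≤ K³·|A| = (2.5000)³ · 4 ≈ 62.5000.
Step 4: Compute 3A = A + A + A directly by enumerating all triples (a,b,c) ∈ A³; |3A| = 19.
Step 5: Check 19 ≤ 62.5000? Yes ✓.

K = 10/4, Plünnecke-Ruzsa bound K³|A| ≈ 62.5000, |3A| = 19, inequality holds.


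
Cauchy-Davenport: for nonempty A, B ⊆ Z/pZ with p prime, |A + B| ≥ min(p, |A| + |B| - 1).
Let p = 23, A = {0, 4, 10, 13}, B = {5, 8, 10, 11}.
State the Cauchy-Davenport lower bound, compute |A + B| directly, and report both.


Cauchy-Davenport: |A + B| ≥ min(p, |A| + |B| - 1) for A, B nonempty in Z/pZ.
|A| = 4, |B| = 4, p = 23.
CD lower bound = min(23, 4 + 4 - 1) = min(23, 7) = 7.
Compute A + B mod 23 directly:
a = 0: 0+5=5, 0+8=8, 0+10=10, 0+11=11
a = 4: 4+5=9, 4+8=12, 4+10=14, 4+11=15
a = 10: 10+5=15, 10+8=18, 10+10=20, 10+11=21
a = 13: 13+5=18, 13+8=21, 13+10=0, 13+11=1
A + B = {0, 1, 5, 8, 9, 10, 11, 12, 14, 15, 18, 20, 21}, so |A + B| = 13.
Verify: 13 ≥ 7? Yes ✓.

CD lower bound = 7, actual |A + B| = 13.


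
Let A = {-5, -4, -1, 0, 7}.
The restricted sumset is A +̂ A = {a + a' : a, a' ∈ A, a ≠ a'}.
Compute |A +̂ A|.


Restricted sumset: A +̂ A = {a + a' : a ∈ A, a' ∈ A, a ≠ a'}.
Equivalently, take A + A and drop any sum 2a that is achievable ONLY as a + a for a ∈ A (i.e. sums representable only with equal summands).
Enumerate pairs (a, a') with a < a' (symmetric, so each unordered pair gives one sum; this covers all a ≠ a'):
  -5 + -4 = -9
  -5 + -1 = -6
  -5 + 0 = -5
  -5 + 7 = 2
  -4 + -1 = -5
  -4 + 0 = -4
  -4 + 7 = 3
  -1 + 0 = -1
  -1 + 7 = 6
  0 + 7 = 7
Collected distinct sums: {-9, -6, -5, -4, -1, 2, 3, 6, 7}
|A +̂ A| = 9
(Reference bound: |A +̂ A| ≥ 2|A| - 3 for |A| ≥ 2, with |A| = 5 giving ≥ 7.)

|A +̂ A| = 9
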